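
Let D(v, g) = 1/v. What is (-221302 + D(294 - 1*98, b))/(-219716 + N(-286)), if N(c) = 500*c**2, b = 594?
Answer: -14458397/2657647888 ≈ -0.0054403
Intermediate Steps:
(-221302 + D(294 - 1*98, b))/(-219716 + N(-286)) = (-221302 + 1/(294 - 1*98))/(-219716 + 500*(-286)**2) = (-221302 + 1/(294 - 98))/(-219716 + 500*81796) = (-221302 + 1/196)/(-219716 + 40898000) = (-221302 + 1/196)/40678284 = -43375191/196*1/40678284 = -14458397/2657647888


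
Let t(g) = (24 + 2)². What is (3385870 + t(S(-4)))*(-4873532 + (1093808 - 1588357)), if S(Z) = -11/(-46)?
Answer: -18179253238226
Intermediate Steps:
S(Z) = 11/46 (S(Z) = -11*(-1/46) = 11/46)
t(g) = 676 (t(g) = 26² = 676)
(3385870 + t(S(-4)))*(-4873532 + (1093808 - 1588357)) = (3385870 + 676)*(-4873532 + (1093808 - 1588357)) = 3386546*(-4873532 - 494549) = 3386546*(-5368081) = -18179253238226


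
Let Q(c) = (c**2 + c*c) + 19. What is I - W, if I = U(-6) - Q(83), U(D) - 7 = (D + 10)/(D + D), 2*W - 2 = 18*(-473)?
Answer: -28603/3 ≈ -9534.3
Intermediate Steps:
W = -4256 (W = 1 + (18*(-473))/2 = 1 + (1/2)*(-8514) = 1 - 4257 = -4256)
Q(c) = 19 + 2*c**2 (Q(c) = (c**2 + c**2) + 19 = 2*c**2 + 19 = 19 + 2*c**2)
U(D) = 7 + (10 + D)/(2*D) (U(D) = 7 + (D + 10)/(D + D) = 7 + (10 + D)/((2*D)) = 7 + (10 + D)*(1/(2*D)) = 7 + (10 + D)/(2*D))
I = -41371/3 (I = (15/2 + 5/(-6)) - (19 + 2*83**2) = (15/2 + 5*(-1/6)) - (19 + 2*6889) = (15/2 - 5/6) - (19 + 13778) = 20/3 - 1*13797 = 20/3 - 13797 = -41371/3 ≈ -13790.)
I - W = -41371/3 - 1*(-4256) = -41371/3 + 4256 = -28603/3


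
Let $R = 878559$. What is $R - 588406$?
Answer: $290153$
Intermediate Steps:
$R - 588406 = 878559 - 588406 = 290153$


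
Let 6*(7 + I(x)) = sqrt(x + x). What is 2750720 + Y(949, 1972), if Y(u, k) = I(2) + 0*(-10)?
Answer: 8252140/3 ≈ 2.7507e+6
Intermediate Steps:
I(x) = -7 + sqrt(2)*sqrt(x)/6 (I(x) = -7 + sqrt(x + x)/6 = -7 + sqrt(2*x)/6 = -7 + (sqrt(2)*sqrt(x))/6 = -7 + sqrt(2)*sqrt(x)/6)
Y(u, k) = -20/3 (Y(u, k) = (-7 + sqrt(2)*sqrt(2)/6) + 0*(-10) = (-7 + 1/3) + 0 = -20/3 + 0 = -20/3)
2750720 + Y(949, 1972) = 2750720 - 20/3 = 8252140/3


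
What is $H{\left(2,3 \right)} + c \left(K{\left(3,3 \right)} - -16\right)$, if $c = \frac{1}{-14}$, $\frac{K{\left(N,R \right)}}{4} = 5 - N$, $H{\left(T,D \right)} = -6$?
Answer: $- \frac{54}{7} \approx -7.7143$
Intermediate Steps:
$K{\left(N,R \right)} = 20 - 4 N$ ($K{\left(N,R \right)} = 4 \left(5 - N\right) = 20 - 4 N$)
$c = - \frac{1}{14} \approx -0.071429$
$H{\left(2,3 \right)} + c \left(K{\left(3,3 \right)} - -16\right) = -6 - \frac{\left(20 - 12\right) - -16}{14} = -6 - \frac{\left(20 - 12\right) + 16}{14} = -6 - \frac{8 + 16}{14} = -6 - \frac{12}{7} = - \frac{54}{7}$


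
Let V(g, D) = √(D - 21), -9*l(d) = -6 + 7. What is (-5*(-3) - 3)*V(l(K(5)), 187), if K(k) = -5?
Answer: 12*√166 ≈ 154.61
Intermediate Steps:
l(d) = -⅑ (l(d) = -(-6 + 7)/9 = -⅑*1 = -⅑)
V(g, D) = √(-21 + D)
(-5*(-3) - 3)*V(l(K(5)), 187) = (-5*(-3) - 3)*√(-21 + 187) = (15 - 3)*√166 = 12*√166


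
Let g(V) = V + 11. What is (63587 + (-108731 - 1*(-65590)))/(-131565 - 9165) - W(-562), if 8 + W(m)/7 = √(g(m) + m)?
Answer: 3930217/70365 - 7*I*√1113 ≈ 55.855 - 233.53*I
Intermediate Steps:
g(V) = 11 + V
W(m) = -56 + 7*√(11 + 2*m) (W(m) = -56 + 7*√((11 + m) + m) = -56 + 7*√(11 + 2*m))
(63587 + (-108731 - 1*(-65590)))/(-131565 - 9165) - W(-562) = (63587 + (-108731 - 1*(-65590)))/(-131565 - 9165) - (-56 + 7*√(11 + 2*(-562))) = (63587 + (-108731 + 65590))/(-140730) - (-56 + 7*√(11 - 1124)) = (63587 - 43141)*(-1/140730) - (-56 + 7*√(-1113)) = 20446*(-1/140730) - (-56 + 7*(I*√1113)) = -10223/70365 - (-56 + 7*I*√1113) = -10223/70365 + (56 - 7*I*√1113) = 3930217/70365 - 7*I*√1113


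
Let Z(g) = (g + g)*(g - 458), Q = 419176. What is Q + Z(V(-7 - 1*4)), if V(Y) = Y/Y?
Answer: 418262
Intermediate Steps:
V(Y) = 1
Z(g) = 2*g*(-458 + g) (Z(g) = (2*g)*(-458 + g) = 2*g*(-458 + g))
Q + Z(V(-7 - 1*4)) = 419176 + 2*1*(-458 + 1) = 419176 + 2*1*(-457) = 419176 - 914 = 418262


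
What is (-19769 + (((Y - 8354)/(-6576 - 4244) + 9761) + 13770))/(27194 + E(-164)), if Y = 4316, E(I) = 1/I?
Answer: 556354666/4021266525 ≈ 0.13835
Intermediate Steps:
(-19769 + (((Y - 8354)/(-6576 - 4244) + 9761) + 13770))/(27194 + E(-164)) = (-19769 + (((4316 - 8354)/(-6576 - 4244) + 9761) + 13770))/(27194 + 1/(-164)) = (-19769 + ((-4038/(-10820) + 9761) + 13770))/(27194 - 1/164) = (-19769 + ((-4038*(-1/10820) + 9761) + 13770))/(4459815/164) = (-19769 + ((2019/5410 + 9761) + 13770))*(164/4459815) = (-19769 + (52809029/5410 + 13770))*(164/4459815) = (-19769 + 127304729/5410)*(164/4459815) = (20354439/5410)*(164/4459815) = 556354666/4021266525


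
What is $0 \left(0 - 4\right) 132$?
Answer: $0$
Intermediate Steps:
$0 \left(0 - 4\right) 132 = 0 \left(-4\right) 132 = 0 \cdot 132 = 0$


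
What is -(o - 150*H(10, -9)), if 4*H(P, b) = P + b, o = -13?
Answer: 101/2 ≈ 50.500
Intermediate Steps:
H(P, b) = P/4 + b/4 (H(P, b) = (P + b)/4 = P/4 + b/4)
-(o - 150*H(10, -9)) = -(-13 - 150*((¼)*10 + (¼)*(-9))) = -(-13 - 150*(5/2 - 9/4)) = -(-13 - 150*¼) = -(-13 - 75/2) = -1*(-101/2) = 101/2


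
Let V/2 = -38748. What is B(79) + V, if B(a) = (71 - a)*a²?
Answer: -127424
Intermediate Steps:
V = -77496 (V = 2*(-38748) = -77496)
B(a) = a²*(71 - a)
B(79) + V = 79²*(71 - 1*79) - 77496 = 6241*(71 - 79) - 77496 = 6241*(-8) - 77496 = -49928 - 77496 = -127424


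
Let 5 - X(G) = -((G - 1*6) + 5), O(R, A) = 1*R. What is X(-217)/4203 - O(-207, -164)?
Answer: 289936/1401 ≈ 206.95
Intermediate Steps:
O(R, A) = R
X(G) = 4 + G (X(G) = 5 - (-1)*((G - 1*6) + 5) = 5 - (-1)*((G - 6) + 5) = 5 - (-1)*((-6 + G) + 5) = 5 - (-1)*(-1 + G) = 5 - (1 - G) = 5 + (-1 + G) = 4 + G)
X(-217)/4203 - O(-207, -164) = (4 - 217)/4203 - 1*(-207) = -213*1/4203 + 207 = -71/1401 + 207 = 289936/1401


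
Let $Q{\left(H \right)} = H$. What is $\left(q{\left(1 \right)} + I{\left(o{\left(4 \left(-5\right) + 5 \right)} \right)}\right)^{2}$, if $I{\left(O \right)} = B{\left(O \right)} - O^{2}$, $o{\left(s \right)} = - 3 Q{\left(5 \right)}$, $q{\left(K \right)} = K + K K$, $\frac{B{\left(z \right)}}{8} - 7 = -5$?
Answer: $42849$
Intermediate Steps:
$B{\left(z \right)} = 16$ ($B{\left(z \right)} = 56 + 8 \left(-5\right) = 56 - 40 = 16$)
$q{\left(K \right)} = K + K^{2}$
$o{\left(s \right)} = -15$ ($o{\left(s \right)} = \left(-3\right) 5 = -15$)
$I{\left(O \right)} = 16 - O^{2}$
$\left(q{\left(1 \right)} + I{\left(o{\left(4 \left(-5\right) + 5 \right)} \right)}\right)^{2} = \left(1 \left(1 + 1\right) + \left(16 - \left(-15\right)^{2}\right)\right)^{2} = \left(1 \cdot 2 + \left(16 - 225\right)\right)^{2} = \left(2 + \left(16 - 225\right)\right)^{2} = \left(2 - 209\right)^{2} = \left(-207\right)^{2} = 42849$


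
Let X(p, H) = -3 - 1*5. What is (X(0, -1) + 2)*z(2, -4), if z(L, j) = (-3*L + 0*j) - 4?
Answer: 60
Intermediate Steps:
z(L, j) = -4 - 3*L (z(L, j) = (-3*L + 0) - 4 = -3*L - 4 = -4 - 3*L)
X(p, H) = -8 (X(p, H) = -3 - 5 = -8)
(X(0, -1) + 2)*z(2, -4) = (-8 + 2)*(-4 - 3*2) = -6*(-4 - 6) = -6*(-10) = 60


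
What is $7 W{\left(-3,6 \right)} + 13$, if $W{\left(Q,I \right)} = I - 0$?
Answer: $55$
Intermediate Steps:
$W{\left(Q,I \right)} = I$ ($W{\left(Q,I \right)} = I + 0 = I$)
$7 W{\left(-3,6 \right)} + 13 = 7 \cdot 6 + 13 = 42 + 13 = 55$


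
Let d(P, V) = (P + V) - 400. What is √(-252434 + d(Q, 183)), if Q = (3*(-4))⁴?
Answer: I*√231915 ≈ 481.58*I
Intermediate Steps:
Q = 20736 (Q = (-12)⁴ = 20736)
d(P, V) = -400 + P + V
√(-252434 + d(Q, 183)) = √(-252434 + (-400 + 20736 + 183)) = √(-252434 + 20519) = √(-231915) = I*√231915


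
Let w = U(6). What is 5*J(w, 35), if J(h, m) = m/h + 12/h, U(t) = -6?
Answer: -235/6 ≈ -39.167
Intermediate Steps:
w = -6
J(h, m) = 12/h + m/h
5*J(w, 35) = 5*((12 + 35)/(-6)) = 5*(-⅙*47) = 5*(-47/6) = -235/6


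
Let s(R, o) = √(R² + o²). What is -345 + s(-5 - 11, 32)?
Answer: -345 + 16*√5 ≈ -309.22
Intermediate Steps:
-345 + s(-5 - 11, 32) = -345 + √((-5 - 11)² + 32²) = -345 + √((-16)² + 1024) = -345 + √(256 + 1024) = -345 + √1280 = -345 + 16*√5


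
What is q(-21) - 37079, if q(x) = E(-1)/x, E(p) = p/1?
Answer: -778658/21 ≈ -37079.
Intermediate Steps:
E(p) = p (E(p) = p*1 = p)
q(x) = -1/x
q(-21) - 37079 = -1/(-21) - 37079 = -1*(-1/21) - 37079 = 1/21 - 37079 = -778658/21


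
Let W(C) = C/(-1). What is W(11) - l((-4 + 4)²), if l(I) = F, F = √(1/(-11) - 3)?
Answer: -11 - I*√374/11 ≈ -11.0 - 1.7581*I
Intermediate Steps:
F = I*√374/11 (F = √(-1/11 - 3) = √(-34/11) = I*√374/11 ≈ 1.7581*I)
l(I) = I*√374/11
W(C) = -C (W(C) = C*(-1) = -C)
W(11) - l((-4 + 4)²) = -1*11 - I*√374/11 = -11 - I*√374/11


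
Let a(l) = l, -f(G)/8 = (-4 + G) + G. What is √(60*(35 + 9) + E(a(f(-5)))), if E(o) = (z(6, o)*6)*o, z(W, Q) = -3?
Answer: 4*√39 ≈ 24.980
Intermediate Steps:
f(G) = 32 - 16*G (f(G) = -8*((-4 + G) + G) = -8*(-4 + 2*G) = 32 - 16*G)
E(o) = -18*o (E(o) = (-3*6)*o = -18*o)
√(60*(35 + 9) + E(a(f(-5)))) = √(60*(35 + 9) - 18*(32 - 16*(-5))) = √(60*44 - 18*(32 + 80)) = √(2640 - 18*112) = √(2640 - 2016) = √624 = 4*√39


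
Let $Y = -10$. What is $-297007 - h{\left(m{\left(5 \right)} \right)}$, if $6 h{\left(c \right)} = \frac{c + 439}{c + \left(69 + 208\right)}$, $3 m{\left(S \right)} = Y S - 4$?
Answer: $- \frac{461549299}{1554} \approx -2.9701 \cdot 10^{5}$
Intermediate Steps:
$m{\left(S \right)} = - \frac{4}{3} - \frac{10 S}{3}$ ($m{\left(S \right)} = \frac{- 10 S - 4}{3} = \frac{-4 - 10 S}{3} = - \frac{4}{3} - \frac{10 S}{3}$)
$h{\left(c \right)} = \frac{439 + c}{6 \left(277 + c\right)}$ ($h{\left(c \right)} = \frac{\left(c + 439\right) \frac{1}{c + \left(69 + 208\right)}}{6} = \frac{\left(439 + c\right) \frac{1}{c + 277}}{6} = \frac{\left(439 + c\right) \frac{1}{277 + c}}{6} = \frac{\frac{1}{277 + c} \left(439 + c\right)}{6} = \frac{439 + c}{6 \left(277 + c\right)}$)
$-297007 - h{\left(m{\left(5 \right)} \right)} = -297007 - \frac{439 - 18}{6 \left(277 - 18\right)} = -297007 - \frac{1}{6} \cdot \frac{1}{259} \cdot 421 = -297007 - \frac{421}{1554} = - \frac{461549299}{1554}$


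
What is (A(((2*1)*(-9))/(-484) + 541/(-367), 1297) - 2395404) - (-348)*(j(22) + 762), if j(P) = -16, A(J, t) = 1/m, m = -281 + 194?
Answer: -185814253/87 ≈ -2.1358e+6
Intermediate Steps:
m = -87
A(J, t) = -1/87 (A(J, t) = 1/(-87) = -1/87)
(A(((2*1)*(-9))/(-484) + 541/(-367), 1297) - 2395404) - (-348)*(j(22) + 762) = (-1/87 - 2395404) - (-348)*(-16 + 762) = -208400149/87 - (-348)*746 = -208400149/87 - 1*(-259608) = -208400149/87 + 259608 = -185814253/87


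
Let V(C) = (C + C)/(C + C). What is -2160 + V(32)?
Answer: -2159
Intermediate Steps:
V(C) = 1 (V(C) = (2*C)/((2*C)) = (2*C)*(1/(2*C)) = 1)
-2160 + V(32) = -2160 + 1 = -2159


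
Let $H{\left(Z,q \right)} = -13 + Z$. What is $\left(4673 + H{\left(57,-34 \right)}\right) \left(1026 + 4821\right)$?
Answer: $27580299$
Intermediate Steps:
$\left(4673 + H{\left(57,-34 \right)}\right) \left(1026 + 4821\right) = \left(4673 + \left(-13 + 57\right)\right) \left(1026 + 4821\right) = \left(4673 + 44\right) 5847 = 4717 \cdot 5847 = 27580299$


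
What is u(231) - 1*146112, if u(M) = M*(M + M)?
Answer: -39390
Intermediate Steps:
u(M) = 2*M² (u(M) = M*(2*M) = 2*M²)
u(231) - 1*146112 = 2*231² - 1*146112 = 2*53361 - 146112 = 106722 - 146112 = -39390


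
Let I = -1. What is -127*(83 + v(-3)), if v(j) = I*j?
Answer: -10922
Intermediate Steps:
v(j) = -j
-127*(83 + v(-3)) = -127*(83 - 1*(-3)) = -127*(83 + 3) = -127*86 = -10922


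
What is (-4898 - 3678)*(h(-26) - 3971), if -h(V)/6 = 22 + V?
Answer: 33849472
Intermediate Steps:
h(V) = -132 - 6*V (h(V) = -6*(22 + V) = -132 - 6*V)
(-4898 - 3678)*(h(-26) - 3971) = (-4898 - 3678)*((-132 - 6*(-26)) - 3971) = -8576*((-132 + 156) - 3971) = -8576*(24 - 3971) = -8576*(-3947) = 33849472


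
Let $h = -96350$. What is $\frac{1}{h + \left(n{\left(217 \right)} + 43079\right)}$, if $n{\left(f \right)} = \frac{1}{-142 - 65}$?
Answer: $- \frac{207}{11027098} \approx -1.8772 \cdot 10^{-5}$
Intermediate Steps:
$n{\left(f \right)} = - \frac{1}{207}$ ($n{\left(f \right)} = \frac{1}{-207} = - \frac{1}{207}$)
$\frac{1}{h + \left(n{\left(217 \right)} + 43079\right)} = \frac{1}{-96350 + \left(- \frac{1}{207} + 43079\right)} = \frac{1}{-96350 + \frac{8917352}{207}} = \frac{1}{- \frac{11027098}{207}} = - \frac{207}{11027098}$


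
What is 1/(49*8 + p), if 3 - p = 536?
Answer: -1/141 ≈ -0.0070922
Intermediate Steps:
p = -533 (p = 3 - 1*536 = 3 - 536 = -533)
1/(49*8 + p) = 1/(49*8 - 533) = 1/(392 - 533) = 1/(-141) = -1/141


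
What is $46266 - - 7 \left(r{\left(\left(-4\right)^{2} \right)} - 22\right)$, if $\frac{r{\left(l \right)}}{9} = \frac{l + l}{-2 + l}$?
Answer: $46256$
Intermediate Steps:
$r{\left(l \right)} = \frac{18 l}{-2 + l}$ ($r{\left(l \right)} = 9 \frac{l + l}{-2 + l} = 9 \frac{2 l}{-2 + l} = \frac{18 l}{-2 + l}$)
$46266 - - 7 \left(r{\left(\left(-4\right)^{2} \right)} - 22\right) = 46266 - - 7 \left(\frac{18 \left(-4\right)^{2}}{-2 + \left(-4\right)^{2}} - 22\right) = 46266 - - 7 \left(18 \cdot 16 \frac{1}{-2 + 16} - 22\right) = 46266 - - 7 \left(18 \cdot 16 \cdot \frac{1}{14} - 22\right) = 46266 - - 7 \left(\frac{144}{7} - 22\right) = 46266 - \left(-7\right) \left(- \frac{10}{7}\right) = 46266 - 10 = 46256$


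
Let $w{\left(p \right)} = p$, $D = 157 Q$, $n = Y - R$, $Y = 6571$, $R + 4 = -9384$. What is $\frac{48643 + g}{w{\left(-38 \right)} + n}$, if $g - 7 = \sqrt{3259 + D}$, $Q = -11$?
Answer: $\frac{48650}{15921} + \frac{2 \sqrt{383}}{15921} \approx 3.0582$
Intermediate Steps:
$R = -9388$ ($R = -4 - 9384 = -9388$)
$n = 15959$ ($n = 6571 - -9388 = 6571 + 9388 = 15959$)
$D = -1727$ ($D = 157 \left(-11\right) = -1727$)
$g = 7 + 2 \sqrt{383}$ ($g = 7 + \sqrt{3259 - 1727} = 7 + \sqrt{1532} = 7 + 2 \sqrt{383} \approx 46.141$)
$\frac{48643 + g}{w{\left(-38 \right)} + n} = \frac{48643 + \left(7 + 2 \sqrt{383}\right)}{-38 + 15959} = \frac{48650 + 2 \sqrt{383}}{15921} = \left(48650 + 2 \sqrt{383}\right) \frac{1}{15921} = \frac{48650}{15921} + \frac{2 \sqrt{383}}{15921}$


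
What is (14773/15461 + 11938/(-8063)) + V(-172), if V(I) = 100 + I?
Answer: -9041125815/124662043 ≈ -72.525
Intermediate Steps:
(14773/15461 + 11938/(-8063)) + V(-172) = (14773/15461 + 11938/(-8063)) + (100 - 172) = (14773*(1/15461) + 11938*(-1/8063)) - 72 = (14773/15461 - 11938/8063) - 72 = -65458719/124662043 - 72 = -9041125815/124662043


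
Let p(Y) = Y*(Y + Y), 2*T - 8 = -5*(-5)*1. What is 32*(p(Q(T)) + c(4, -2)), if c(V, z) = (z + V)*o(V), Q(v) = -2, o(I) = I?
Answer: 512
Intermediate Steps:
T = 33/2 (T = 4 + (-5*(-5)*1)/2 = 4 + (25*1)/2 = 4 + (½)*25 = 4 + 25/2 = 33/2 ≈ 16.500)
p(Y) = 2*Y² (p(Y) = Y*(2*Y) = 2*Y²)
c(V, z) = V*(V + z) (c(V, z) = (z + V)*V = (V + z)*V = V*(V + z))
32*(p(Q(T)) + c(4, -2)) = 32*(2*(-2)² + 4*(4 - 2)) = 32*(2*4 + 4*2) = 32*(8 + 8) = 32*16 = 512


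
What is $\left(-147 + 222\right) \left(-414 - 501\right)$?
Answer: $-68625$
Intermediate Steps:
$\left(-147 + 222\right) \left(-414 - 501\right) = 75 \left(-915\right) = -68625$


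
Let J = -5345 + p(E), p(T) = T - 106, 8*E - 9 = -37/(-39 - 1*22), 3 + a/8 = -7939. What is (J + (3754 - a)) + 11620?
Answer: 17924289/244 ≈ 73460.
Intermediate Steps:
a = -63536 (a = -24 + 8*(-7939) = -24 - 63512 = -63536)
E = 293/244 (E = 9/8 + (-37/(-39 - 1*22))/8 = 9/8 + (-37/(-39 - 22))/8 = 9/8 + (-37/(-61))/8 = 9/8 + (-37*(-1/61))/8 = 9/8 + (⅛)*(37/61) = 9/8 + 37/488 = 293/244 ≈ 1.2008)
p(T) = -106 + T
J = -1329751/244 (J = -5345 + (-106 + 293/244) = -5345 - 25571/244 = -1329751/244 ≈ -5449.8)
(J + (3754 - a)) + 11620 = (-1329751/244 + (3754 - 1*(-63536))) + 11620 = (-1329751/244 + (3754 + 63536)) + 11620 = (-1329751/244 + 67290) + 11620 = 15089009/244 + 11620 = 17924289/244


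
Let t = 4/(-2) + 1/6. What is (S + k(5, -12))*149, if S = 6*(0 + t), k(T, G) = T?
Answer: -894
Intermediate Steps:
t = -11/6 (t = 4*(-½) + 1*(⅙) = -2 + ⅙ = -11/6 ≈ -1.8333)
S = -11 (S = 6*(0 - 11/6) = 6*(-11/6) = -11)
(S + k(5, -12))*149 = (-11 + 5)*149 = -6*149 = -894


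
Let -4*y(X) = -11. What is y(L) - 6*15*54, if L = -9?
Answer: -19429/4 ≈ -4857.3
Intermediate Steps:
y(X) = 11/4 (y(X) = -¼*(-11) = 11/4)
y(L) - 6*15*54 = 11/4 - 6*15*54 = 11/4 - 90*54 = 11/4 - 4860 = -19429/4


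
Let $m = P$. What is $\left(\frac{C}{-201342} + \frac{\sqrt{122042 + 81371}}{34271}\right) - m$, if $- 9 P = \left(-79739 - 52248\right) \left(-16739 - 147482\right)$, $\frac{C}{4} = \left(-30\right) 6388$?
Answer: $\frac{727349222020579}{302013} + \frac{\sqrt{203413}}{34271} \approx 2.4083 \cdot 10^{9}$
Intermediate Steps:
$C = -766560$ ($C = 4 \left(\left(-30\right) 6388\right) = 4 \left(-191640\right) = -766560$)
$P = - \frac{21675037127}{9}$ ($P = - \frac{\left(-79739 - 52248\right) \left(-16739 - 147482\right)}{9} = - \frac{\left(-131987\right) \left(-164221\right)}{9} = \left(- \frac{1}{9}\right) 21675037127 = - \frac{21675037127}{9} \approx -2.4083 \cdot 10^{9}$)
$m = - \frac{21675037127}{9} \approx -2.4083 \cdot 10^{9}$
$\left(\frac{C}{-201342} + \frac{\sqrt{122042 + 81371}}{34271}\right) - m = \left(- \frac{766560}{-201342} + \frac{\sqrt{122042 + 81371}}{34271}\right) - - \frac{21675037127}{9} = \left(\left(-766560\right) \left(- \frac{1}{201342}\right) + \sqrt{203413} \cdot \frac{1}{34271}\right) + \frac{21675037127}{9} = \left(\frac{127760}{33557} + \frac{\sqrt{203413}}{34271}\right) + \frac{21675037127}{9} = \frac{727349222020579}{302013} + \frac{\sqrt{203413}}{34271}$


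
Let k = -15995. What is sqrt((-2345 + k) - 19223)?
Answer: I*sqrt(37563) ≈ 193.81*I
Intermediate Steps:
sqrt((-2345 + k) - 19223) = sqrt((-2345 - 15995) - 19223) = sqrt(-18340 - 19223) = sqrt(-37563) = I*sqrt(37563)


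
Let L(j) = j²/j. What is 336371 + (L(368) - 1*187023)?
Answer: 149716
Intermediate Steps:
L(j) = j
336371 + (L(368) - 1*187023) = 336371 + (368 - 1*187023) = 336371 + (368 - 187023) = 336371 - 186655 = 149716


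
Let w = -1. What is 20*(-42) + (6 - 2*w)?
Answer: -832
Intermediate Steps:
20*(-42) + (6 - 2*w) = 20*(-42) + (6 - 2*(-1)) = -840 + (6 + 2) = -840 + 8 = -832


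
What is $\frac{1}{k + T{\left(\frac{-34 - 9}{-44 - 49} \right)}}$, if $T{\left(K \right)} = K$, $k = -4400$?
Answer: $- \frac{93}{409157} \approx -0.0002273$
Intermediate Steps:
$\frac{1}{k + T{\left(\frac{-34 - 9}{-44 - 49} \right)}} = \frac{1}{-4400 + \frac{-34 - 9}{-44 - 49}} = \frac{1}{-4400 - \frac{43}{-93}} = \frac{1}{-4400 - - \frac{43}{93}} = \frac{1}{-4400 + \frac{43}{93}} = \frac{1}{- \frac{409157}{93}} = - \frac{93}{409157}$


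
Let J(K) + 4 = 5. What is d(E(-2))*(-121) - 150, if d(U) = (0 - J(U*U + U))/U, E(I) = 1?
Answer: -29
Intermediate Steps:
J(K) = 1 (J(K) = -4 + 5 = 1)
d(U) = -1/U (d(U) = (0 - 1*1)/U = (0 - 1)/U = -1/U)
d(E(-2))*(-121) - 150 = -1/1*(-121) - 150 = -1*1*(-121) - 150 = -1*(-121) - 150 = 121 - 150 = -29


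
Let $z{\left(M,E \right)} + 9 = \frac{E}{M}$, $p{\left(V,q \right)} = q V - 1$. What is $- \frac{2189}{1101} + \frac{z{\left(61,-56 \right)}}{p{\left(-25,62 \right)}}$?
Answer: $- \frac{2085226}{1052189} \approx -1.9818$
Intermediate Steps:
$p{\left(V,q \right)} = -1 + V q$ ($p{\left(V,q \right)} = V q - 1 = -1 + V q$)
$z{\left(M,E \right)} = -9 + \frac{E}{M}$
$- \frac{2189}{1101} + \frac{z{\left(61,-56 \right)}}{p{\left(-25,62 \right)}} = - \frac{2189}{1101} + \frac{-9 - \frac{56}{61}}{-1 - 1550} = \left(-2189\right) \frac{1}{1101} + \frac{-9 - \frac{56}{61}}{-1 - 1550} = - \frac{2189}{1101} + \frac{-9 - \frac{56}{61}}{-1551} = - \frac{2189}{1101} - - \frac{55}{8601} = - \frac{2189}{1101} + \frac{55}{8601} = - \frac{2085226}{1052189}$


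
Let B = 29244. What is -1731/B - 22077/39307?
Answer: -237886735/383164636 ≈ -0.62085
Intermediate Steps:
-1731/B - 22077/39307 = -1731/29244 - 22077/39307 = -1731*1/29244 - 22077*1/39307 = -577/9748 - 22077/39307 = -237886735/383164636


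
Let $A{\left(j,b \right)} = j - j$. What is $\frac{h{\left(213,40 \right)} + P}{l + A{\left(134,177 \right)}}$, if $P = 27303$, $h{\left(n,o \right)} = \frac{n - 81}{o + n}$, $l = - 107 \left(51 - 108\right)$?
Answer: $\frac{209327}{46759} \approx 4.4767$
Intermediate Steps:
$l = 6099$ ($l = \left(-107\right) \left(-57\right) = 6099$)
$h{\left(n,o \right)} = \frac{-81 + n}{n + o}$
$A{\left(j,b \right)} = 0$
$\frac{h{\left(213,40 \right)} + P}{l + A{\left(134,177 \right)}} = \frac{\frac{-81 + 213}{213 + 40} + 27303}{6099 + 0} = \frac{\frac{1}{253} \cdot 132 + 27303}{6099} = \left(\frac{1}{253} \cdot 132 + 27303\right) \frac{1}{6099} = \left(\frac{12}{23} + 27303\right) \frac{1}{6099} = \frac{627981}{23} \cdot \frac{1}{6099} = \frac{209327}{46759}$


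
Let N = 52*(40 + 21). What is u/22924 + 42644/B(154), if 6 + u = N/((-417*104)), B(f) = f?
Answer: 5294113511/19118616 ≈ 276.91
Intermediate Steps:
N = 3172 (N = 52*61 = 3172)
u = -5065/834 (u = -6 + 3172/((-417*104)) = -6 + 3172/(-43368) = -6 + 3172*(-1/43368) = -6 - 61/834 = -5065/834 ≈ -6.0731)
u/22924 + 42644/B(154) = -5065/834/22924 + 42644/154 = -5065/834*1/22924 + 42644*(1/154) = -5065/19118616 + 3046/11 = 5294113511/19118616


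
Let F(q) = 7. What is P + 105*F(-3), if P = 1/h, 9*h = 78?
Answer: 19113/26 ≈ 735.12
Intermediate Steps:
h = 26/3 (h = (1/9)*78 = 26/3 ≈ 8.6667)
P = 3/26 (P = 1/(26/3) = 3/26 ≈ 0.11538)
P + 105*F(-3) = 3/26 + 105*7 = 3/26 + 735 = 19113/26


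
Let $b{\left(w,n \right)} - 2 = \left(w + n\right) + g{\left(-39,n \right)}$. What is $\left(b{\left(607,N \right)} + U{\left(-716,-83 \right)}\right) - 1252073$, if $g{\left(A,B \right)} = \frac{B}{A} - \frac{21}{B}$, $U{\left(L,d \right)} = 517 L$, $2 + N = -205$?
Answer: $- \frac{1454788319}{897} \approx -1.6218 \cdot 10^{6}$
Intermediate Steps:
$N = -207$ ($N = -2 - 205 = -207$)
$g{\left(A,B \right)} = - \frac{21}{B} + \frac{B}{A}$
$b{\left(w,n \right)} = 2 + w - \frac{21}{n} + \frac{38 n}{39}$ ($b{\left(w,n \right)} = 2 + \left(\left(w + n\right) + \left(- \frac{21}{n} + \frac{n}{-39}\right)\right) = 2 + \left(\left(n + w\right) + \left(- \frac{21}{n} + n \left(- \frac{1}{39}\right)\right)\right) = 2 - \left(- w + \frac{21}{n} - \frac{38 n}{39}\right) = 2 + \left(w - \frac{21}{n} + \frac{38 n}{39}\right) = 2 + w - \frac{21}{n} + \frac{38 n}{39}$)
$\left(b{\left(607,N \right)} + U{\left(-716,-83 \right)}\right) - 1252073 = \left(\left(2 + 607 - \frac{21}{-207} + \frac{38}{39} \left(-207\right)\right) + 517 \left(-716\right)\right) - 1252073 = \left(\left(2 + 607 - - \frac{7}{69} - \frac{2622}{13}\right) - 370172\right) - 1252073 = \left(\left(2 + 607 + \frac{7}{69} - \frac{2622}{13}\right) - 370172\right) - 1252073 = \left(\frac{365446}{897} - 370172\right) - 1252073 = - \frac{331678838}{897} - 1252073 = - \frac{1454788319}{897}$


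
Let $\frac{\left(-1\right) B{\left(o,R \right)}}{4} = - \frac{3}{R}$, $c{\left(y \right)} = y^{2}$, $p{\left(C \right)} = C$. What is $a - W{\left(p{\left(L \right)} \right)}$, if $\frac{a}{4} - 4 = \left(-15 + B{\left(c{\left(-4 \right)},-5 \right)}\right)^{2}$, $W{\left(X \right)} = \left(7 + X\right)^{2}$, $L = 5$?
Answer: $\frac{27076}{25} \approx 1083.0$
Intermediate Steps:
$B{\left(o,R \right)} = \frac{12}{R}$ ($B{\left(o,R \right)} = - 4 \left(- \frac{3}{R}\right) = \frac{12}{R}$)
$a = \frac{30676}{25}$ ($a = 16 + 4 \left(-15 + \frac{12}{-5}\right)^{2} = 16 + 4 \left(-15 + 12 \left(- \frac{1}{5}\right)\right)^{2} = 16 + 4 \left(-15 - \frac{12}{5}\right)^{2} = 16 + 4 \left(- \frac{87}{5}\right)^{2} = 16 + 4 \cdot \frac{7569}{25} = 16 + \frac{30276}{25} = \frac{30676}{25} \approx 1227.0$)
$a - W{\left(p{\left(L \right)} \right)} = \frac{30676}{25} - \left(7 + 5\right)^{2} = \frac{30676}{25} - 12^{2} = \frac{30676}{25} - 144 = \frac{27076}{25}$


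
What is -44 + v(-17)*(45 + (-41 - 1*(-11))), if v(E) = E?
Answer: -299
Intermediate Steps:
-44 + v(-17)*(45 + (-41 - 1*(-11))) = -44 - 17*(45 + (-41 - 1*(-11))) = -44 - 17*(45 + (-41 + 11)) = -44 - 17*(45 - 30) = -44 - 17*15 = -44 - 255 = -299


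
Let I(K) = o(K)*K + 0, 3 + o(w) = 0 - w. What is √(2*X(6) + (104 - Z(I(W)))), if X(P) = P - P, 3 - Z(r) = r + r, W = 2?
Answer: 9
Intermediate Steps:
o(w) = -3 - w (o(w) = -3 + (0 - w) = -3 - w)
I(K) = K*(-3 - K) (I(K) = (-3 - K)*K + 0 = K*(-3 - K) + 0 = K*(-3 - K))
Z(r) = 3 - 2*r (Z(r) = 3 - (r + r) = 3 - 2*r)
X(P) = 0
√(2*X(6) + (104 - Z(I(W)))) = √(2*0 + (104 - (3 - (-2)*2*(3 + 2)))) = √(0 + (104 - (3 - (-2)*2*5))) = √(0 + (104 - (3 - 2*(-10)))) = √(0 + (104 - (3 + 20))) = √(0 + (104 - 1*23)) = √(0 + (104 - 23)) = √(0 + 81) = √81 = 9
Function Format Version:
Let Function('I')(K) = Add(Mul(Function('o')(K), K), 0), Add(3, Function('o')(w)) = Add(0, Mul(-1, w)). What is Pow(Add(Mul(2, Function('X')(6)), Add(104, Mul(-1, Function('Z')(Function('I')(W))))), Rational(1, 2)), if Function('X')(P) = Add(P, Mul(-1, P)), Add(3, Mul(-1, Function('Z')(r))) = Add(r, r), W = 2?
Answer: 9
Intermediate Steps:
Function('o')(w) = Add(-3, Mul(-1, w)) (Function('o')(w) = Add(-3, Add(0, Mul(-1, w))) = Add(-3, Mul(-1, w)))
Function('I')(K) = Mul(K, Add(-3, Mul(-1, K))) (Function('I')(K) = Add(Mul(Add(-3, Mul(-1, K)), K), 0) = Add(Mul(K, Add(-3, Mul(-1, K))), 0) = Mul(K, Add(-3, Mul(-1, K))))
Function('Z')(r) = Add(3, Mul(-2, r)) (Function('Z')(r) = Add(3, Mul(-1, Add(r, r))) = Add(3, Mul(-1, Mul(2, r))) = Add(3, Mul(-2, r)))
Function('X')(P) = 0
Pow(Add(Mul(2, Function('X')(6)), Add(104, Mul(-1, Function('Z')(Function('I')(W))))), Rational(1, 2)) = Pow(Add(Mul(2, 0), Add(104, Mul(-1, Add(3, Mul(-2, Mul(-1, 2, Add(3, 2))))))), Rational(1, 2)) = Pow(Add(0, Add(104, Mul(-1, Add(3, Mul(-2, Mul(-1, 2, 5)))))), Rational(1, 2)) = Pow(Add(0, Add(104, Mul(-1, Add(3, Mul(-2, -10))))), Rational(1, 2)) = Pow(Add(0, Add(104, Mul(-1, Add(3, 20)))), Rational(1, 2)) = Pow(Add(0, Add(104, Mul(-1, 23))), Rational(1, 2)) = Pow(Add(0, Add(104, -23)), Rational(1, 2)) = Pow(Add(0, 81), Rational(1, 2)) = Pow(81, Rational(1, 2)) = 9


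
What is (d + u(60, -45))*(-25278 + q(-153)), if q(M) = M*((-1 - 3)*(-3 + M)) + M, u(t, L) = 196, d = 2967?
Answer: -382416189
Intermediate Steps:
q(M) = M + M*(12 - 4*M) (q(M) = M*(-4*(-3 + M)) + M = M*(12 - 4*M) + M = M + M*(12 - 4*M))
(d + u(60, -45))*(-25278 + q(-153)) = (2967 + 196)*(-25278 - 153*(13 - 4*(-153))) = 3163*(-25278 - 153*(13 + 612)) = 3163*(-25278 - 153*625) = 3163*(-25278 - 95625) = 3163*(-120903) = -382416189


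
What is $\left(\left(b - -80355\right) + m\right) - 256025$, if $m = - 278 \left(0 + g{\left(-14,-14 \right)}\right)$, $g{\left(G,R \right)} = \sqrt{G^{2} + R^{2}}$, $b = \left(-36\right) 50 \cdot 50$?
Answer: $-265670 - 3892 \sqrt{2} \approx -2.7117 \cdot 10^{5}$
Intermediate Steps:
$b = -90000$ ($b = \left(-1800\right) 50 = -90000$)
$m = - 3892 \sqrt{2}$ ($m = - 278 \left(0 + \sqrt{\left(-14\right)^{2} + \left(-14\right)^{2}}\right) = - 278 \left(0 + \sqrt{196 + 196}\right) = - 278 \left(0 + \sqrt{392}\right) = - 278 \left(0 + 14 \sqrt{2}\right) = - 278 \cdot 14 \sqrt{2} = - 3892 \sqrt{2} \approx -5504.1$)
$\left(\left(b - -80355\right) + m\right) - 256025 = \left(\left(-90000 - -80355\right) - 3892 \sqrt{2}\right) - 256025 = \left(\left(-90000 + 80355\right) - 3892 \sqrt{2}\right) - 256025 = \left(-9645 - 3892 \sqrt{2}\right) - 256025 = -265670 - 3892 \sqrt{2}$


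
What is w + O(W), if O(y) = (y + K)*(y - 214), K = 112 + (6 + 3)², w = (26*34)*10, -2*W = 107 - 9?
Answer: -29032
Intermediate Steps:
W = -49 (W = -(107 - 9)/2 = -½*98 = -49)
w = 8840 (w = 884*10 = 8840)
K = 193 (K = 112 + 9² = 112 + 81 = 193)
O(y) = (-214 + y)*(193 + y) (O(y) = (y + 193)*(y - 214) = (193 + y)*(-214 + y) = (-214 + y)*(193 + y))
w + O(W) = 8840 + (-41302 + (-49)² - 21*(-49)) = 8840 + (-41302 + 2401 + 1029) = 8840 - 37872 = -29032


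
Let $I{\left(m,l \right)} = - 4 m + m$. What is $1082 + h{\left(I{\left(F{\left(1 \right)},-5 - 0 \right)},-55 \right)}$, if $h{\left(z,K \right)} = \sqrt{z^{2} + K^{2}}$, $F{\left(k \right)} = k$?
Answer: $1082 + \sqrt{3034} \approx 1137.1$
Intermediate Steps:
$I{\left(m,l \right)} = - 3 m$
$h{\left(z,K \right)} = \sqrt{K^{2} + z^{2}}$
$1082 + h{\left(I{\left(F{\left(1 \right)},-5 - 0 \right)},-55 \right)} = 1082 + \sqrt{\left(-55\right)^{2} + \left(\left(-3\right) 1\right)^{2}} = 1082 + \sqrt{3025 + \left(-3\right)^{2}} = 1082 + \sqrt{3025 + 9} = 1082 + \sqrt{3034}$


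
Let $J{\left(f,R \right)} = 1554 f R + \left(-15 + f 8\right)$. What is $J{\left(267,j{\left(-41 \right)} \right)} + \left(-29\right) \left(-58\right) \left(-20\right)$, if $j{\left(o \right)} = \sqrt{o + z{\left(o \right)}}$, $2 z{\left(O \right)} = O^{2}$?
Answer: $-31519 + 207459 \sqrt{3198} \approx 1.17 \cdot 10^{7}$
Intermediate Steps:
$z{\left(O \right)} = \frac{O^{2}}{2}$
$j{\left(o \right)} = \sqrt{o + \frac{o^{2}}{2}}$
$J{\left(f,R \right)} = -15 + 8 f + 1554 R f$ ($J{\left(f,R \right)} = 1554 R f + \left(-15 + 8 f\right) = -15 + 8 f + 1554 R f$)
$J{\left(267,j{\left(-41 \right)} \right)} + \left(-29\right) \left(-58\right) \left(-20\right) = \left(-15 + 8 \cdot 267 + 1554 \frac{\sqrt{2} \sqrt{- 41 \left(2 - 41\right)}}{2} \cdot 267\right) + \left(-29\right) \left(-58\right) \left(-20\right) = \left(-15 + 2136 + 1554 \frac{\sqrt{2} \sqrt{\left(-41\right) \left(-39\right)}}{2} \cdot 267\right) + 1682 \left(-20\right) = \left(-15 + 2136 + 1554 \frac{\sqrt{2} \sqrt{1599}}{2} \cdot 267\right) - 33640 = \left(-15 + 2136 + 1554 \frac{\sqrt{3198}}{2} \cdot 267\right) - 33640 = \left(-15 + 2136 + 207459 \sqrt{3198}\right) - 33640 = \left(2121 + 207459 \sqrt{3198}\right) - 33640 = -31519 + 207459 \sqrt{3198}$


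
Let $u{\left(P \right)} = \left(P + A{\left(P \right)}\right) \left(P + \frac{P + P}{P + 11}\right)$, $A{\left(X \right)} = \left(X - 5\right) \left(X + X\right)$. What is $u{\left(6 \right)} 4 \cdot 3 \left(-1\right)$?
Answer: $- \frac{24624}{17} \approx -1448.5$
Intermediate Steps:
$A{\left(X \right)} = 2 X \left(-5 + X\right)$ ($A{\left(X \right)} = \left(-5 + X\right) 2 X = 2 X \left(-5 + X\right)$)
$u{\left(P \right)} = \left(P + \frac{2 P}{11 + P}\right) \left(P + 2 P \left(-5 + P\right)\right)$ ($u{\left(P \right)} = \left(P + 2 P \left(-5 + P\right)\right) \left(P + \frac{P + P}{P + 11}\right) = \left(P + 2 P \left(-5 + P\right)\right) \left(P + \frac{2 P}{11 + P}\right) = \left(P + \frac{2 P}{11 + P}\right) \left(P + 2 P \left(-5 + P\right)\right)$)
$u{\left(6 \right)} 4 \cdot 3 \left(-1\right) = \frac{6^{2} \left(-117 + 2 \cdot 6^{2} + 17 \cdot 6\right)}{11 + 6} \cdot 4 \cdot 3 \left(-1\right) = \frac{36 \left(-117 + 2 \cdot 36 + 102\right)}{17} \cdot 12 \left(-1\right) = 36 \cdot \frac{1}{17} \left(-117 + 72 + 102\right) \left(-12\right) = 36 \cdot \frac{1}{17} \cdot 57 \left(-12\right) = \frac{2052}{17} \left(-12\right) = - \frac{24624}{17}$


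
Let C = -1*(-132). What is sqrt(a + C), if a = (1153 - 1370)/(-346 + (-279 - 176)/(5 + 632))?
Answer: sqrt(781210041)/2427 ≈ 11.516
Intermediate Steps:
C = 132
a = 1519/2427 (a = -217/(-346 - 455/637) = -217/(-346 - 455*1/637) = -217/(-346 - 5/7) = -217/(-2427/7) = -217*(-7/2427) = 1519/2427 ≈ 0.62588)
sqrt(a + C) = sqrt(1519/2427 + 132) = sqrt(321883/2427) = sqrt(781210041)/2427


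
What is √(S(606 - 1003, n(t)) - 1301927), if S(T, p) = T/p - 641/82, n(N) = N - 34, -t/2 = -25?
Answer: I*√35017506197/164 ≈ 1141.0*I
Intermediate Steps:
t = 50 (t = -2*(-25) = 50)
n(N) = -34 + N
S(T, p) = -641/82 + T/p (S(T, p) = T/p - 641*1/82 = T/p - 641/82 = -641/82 + T/p)
√(S(606 - 1003, n(t)) - 1301927) = √((-641/82 + (606 - 1003)/(-34 + 50)) - 1301927) = √((-641/82 - 397/16) - 1301927) = √(-21405/656 - 1301927) = √(-854085517/656) = I*√35017506197/164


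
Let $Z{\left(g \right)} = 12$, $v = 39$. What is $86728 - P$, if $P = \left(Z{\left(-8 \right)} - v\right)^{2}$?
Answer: $85999$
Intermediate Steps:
$P = 729$ ($P = \left(12 - 39\right)^{2} = \left(-27\right)^{2} = 729$)
$86728 - P = 86728 - 729 = 85999$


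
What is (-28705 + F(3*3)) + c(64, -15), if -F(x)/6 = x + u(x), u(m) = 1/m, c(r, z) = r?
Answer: -86087/3 ≈ -28696.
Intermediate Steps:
F(x) = -6*x - 6/x (F(x) = -6*(x + 1/x) = -6*x - 6/x)
(-28705 + F(3*3)) + c(64, -15) = (-28705 + (-18*3 - 6/(3*3))) + 64 = (-28705 + (-6*9 - 6/9)) + 64 = (-28705 + (-54 - 6*1/9)) + 64 = (-28705 + (-54 - 2/3)) + 64 = (-28705 - 164/3) + 64 = -86279/3 + 64 = -86087/3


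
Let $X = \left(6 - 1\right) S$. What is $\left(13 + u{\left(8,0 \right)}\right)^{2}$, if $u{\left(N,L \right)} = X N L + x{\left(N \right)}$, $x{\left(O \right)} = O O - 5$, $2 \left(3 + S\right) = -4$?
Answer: $5184$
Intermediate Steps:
$S = -5$ ($S = -3 + \frac{1}{2} \left(-4\right) = -3 - 2 = -5$)
$X = -25$ ($X = \left(6 - 1\right) \left(-5\right) = 5 \left(-5\right) = -25$)
$x{\left(O \right)} = -5 + O^{2}$ ($x{\left(O \right)} = O^{2} - 5 = -5 + O^{2}$)
$u{\left(N,L \right)} = -5 + N^{2} - 25 L N$ ($u{\left(N,L \right)} = - 25 N L + \left(-5 + N^{2}\right) = - 25 L N + \left(-5 + N^{2}\right) = -5 + N^{2} - 25 L N$)
$\left(13 + u{\left(8,0 \right)}\right)^{2} = \left(13 - \left(5 - 64\right)\right)^{2} = \left(13 + \left(-5 + 64 + 0\right)\right)^{2} = \left(13 + 59\right)^{2} = 72^{2} = 5184$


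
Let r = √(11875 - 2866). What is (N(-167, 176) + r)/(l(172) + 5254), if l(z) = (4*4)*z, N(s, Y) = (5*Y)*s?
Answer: -73480/4003 + 3*√1001/8006 ≈ -18.344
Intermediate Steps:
N(s, Y) = 5*Y*s
l(z) = 16*z
r = 3*√1001 (r = √9009 = 3*√1001 ≈ 94.916)
(N(-167, 176) + r)/(l(172) + 5254) = (5*176*(-167) + 3*√1001)/(16*172 + 5254) = (-146960 + 3*√1001)/(2752 + 5254) = (-146960 + 3*√1001)/8006 = (-146960 + 3*√1001)*(1/8006) = -73480/4003 + 3*√1001/8006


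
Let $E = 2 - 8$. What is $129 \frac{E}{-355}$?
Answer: $\frac{774}{355} \approx 2.1803$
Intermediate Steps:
$E = -6$ ($E = 2 - 8 = -6$)
$129 \frac{E}{-355} = 129 \left(- \frac{6}{-355}\right) = 129 \left(\left(-6\right) \left(- \frac{1}{355}\right)\right) = 129 \cdot \frac{6}{355} = \frac{774}{355}$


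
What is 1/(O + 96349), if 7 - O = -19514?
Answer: 1/115870 ≈ 8.6304e-6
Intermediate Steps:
O = 19521 (O = 7 - 1*(-19514) = 7 + 19514 = 19521)
1/(O + 96349) = 1/(19521 + 96349) = 1/115870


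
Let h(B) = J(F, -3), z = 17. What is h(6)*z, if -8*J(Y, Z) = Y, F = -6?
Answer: 51/4 ≈ 12.750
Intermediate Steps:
J(Y, Z) = -Y/8
h(B) = ¾ (h(B) = -⅛*(-6) = ¾)
h(6)*z = (¾)*17 = 51/4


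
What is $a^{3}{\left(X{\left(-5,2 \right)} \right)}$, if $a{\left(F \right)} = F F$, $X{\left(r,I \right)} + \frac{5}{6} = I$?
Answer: $\frac{117649}{46656} \approx 2.5216$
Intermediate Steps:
$X{\left(r,I \right)} = - \frac{5}{6} + I$
$a{\left(F \right)} = F^{2}$
$a^{3}{\left(X{\left(-5,2 \right)} \right)} = \left(\left(- \frac{5}{6} + 2\right)^{2}\right)^{3} = \left(\left(\frac{7}{6}\right)^{2}\right)^{3} = \left(\frac{49}{36}\right)^{3} = \frac{117649}{46656}$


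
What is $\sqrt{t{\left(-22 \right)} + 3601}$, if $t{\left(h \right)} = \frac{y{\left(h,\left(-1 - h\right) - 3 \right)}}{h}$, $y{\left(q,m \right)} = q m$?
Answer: $\sqrt{3619} \approx 60.158$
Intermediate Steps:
$y{\left(q,m \right)} = m q$
$t{\left(h \right)} = -4 - h$ ($t{\left(h \right)} = \frac{\left(\left(-1 - h\right) - 3\right) h}{h} = \frac{\left(-4 - h\right) h}{h} = \frac{h \left(-4 - h\right)}{h} = -4 - h$)
$\sqrt{t{\left(-22 \right)} + 3601} = \sqrt{\left(-4 - -22\right) + 3601} = \sqrt{\left(-4 + 22\right) + 3601} = \sqrt{18 + 3601} = \sqrt{3619}$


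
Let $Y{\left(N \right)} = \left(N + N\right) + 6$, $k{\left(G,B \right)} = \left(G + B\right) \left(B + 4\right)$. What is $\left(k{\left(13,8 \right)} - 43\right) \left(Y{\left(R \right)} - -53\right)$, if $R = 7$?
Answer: $15257$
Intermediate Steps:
$k{\left(G,B \right)} = \left(4 + B\right) \left(B + G\right)$ ($k{\left(G,B \right)} = \left(B + G\right) \left(4 + B\right) = \left(4 + B\right) \left(B + G\right)$)
$Y{\left(N \right)} = 6 + 2 N$ ($Y{\left(N \right)} = 2 N + 6 = 6 + 2 N$)
$\left(k{\left(13,8 \right)} - 43\right) \left(Y{\left(R \right)} - -53\right) = \left(\left(8^{2} + 4 \cdot 8 + 4 \cdot 13 + 8 \cdot 13\right) - 43\right) \left(\left(6 + 2 \cdot 7\right) - -53\right) = \left(\left(64 + 32 + 52 + 104\right) - 43\right) \left(\left(6 + 14\right) + 53\right) = \left(252 - 43\right) \left(20 + 53\right) = 209 \cdot 73 = 15257$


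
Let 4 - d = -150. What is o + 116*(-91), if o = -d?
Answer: -10710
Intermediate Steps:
d = 154 (d = 4 - 1*(-150) = 4 + 150 = 154)
o = -154 (o = -1*154 = -154)
o + 116*(-91) = -154 + 116*(-91) = -154 - 10556 = -10710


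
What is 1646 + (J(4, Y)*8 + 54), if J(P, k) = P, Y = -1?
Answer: 1732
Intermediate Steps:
1646 + (J(4, Y)*8 + 54) = 1646 + (4*8 + 54) = 1646 + (32 + 54) = 1646 + 86 = 1732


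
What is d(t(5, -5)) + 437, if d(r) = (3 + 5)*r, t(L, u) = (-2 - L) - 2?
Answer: 365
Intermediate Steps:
t(L, u) = -4 - L
d(r) = 8*r
d(t(5, -5)) + 437 = 8*(-4 - 1*5) + 437 = 8*(-4 - 5) + 437 = 8*(-9) + 437 = -72 + 437 = 365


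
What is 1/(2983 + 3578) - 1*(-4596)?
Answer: 30154357/6561 ≈ 4596.0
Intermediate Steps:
1/(2983 + 3578) - 1*(-4596) = 1/6561 + 4596 = 30154357/6561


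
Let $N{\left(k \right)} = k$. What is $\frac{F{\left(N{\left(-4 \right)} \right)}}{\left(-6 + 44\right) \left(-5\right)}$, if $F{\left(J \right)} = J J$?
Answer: $- \frac{8}{95} \approx -0.084211$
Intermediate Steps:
$F{\left(J \right)} = J^{2}$
$\frac{F{\left(N{\left(-4 \right)} \right)}}{\left(-6 + 44\right) \left(-5\right)} = \frac{\left(-4\right)^{2}}{\left(-6 + 44\right) \left(-5\right)} = \frac{16}{38 \left(-5\right)} = \frac{16}{-190} = 16 \left(- \frac{1}{190}\right) = - \frac{8}{95}$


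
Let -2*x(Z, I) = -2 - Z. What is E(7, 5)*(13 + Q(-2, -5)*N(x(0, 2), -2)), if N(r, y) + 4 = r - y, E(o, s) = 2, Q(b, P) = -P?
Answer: 16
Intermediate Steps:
x(Z, I) = 1 + Z/2 (x(Z, I) = -(-2 - Z)/2 = 1 + Z/2)
N(r, y) = -4 + r - y (N(r, y) = -4 + (r - y) = -4 + r - y)
E(7, 5)*(13 + Q(-2, -5)*N(x(0, 2), -2)) = 2*(13 + (-1*(-5))*(-4 + (1 + (½)*0) - 1*(-2))) = 2*(13 + 5*(-4 + (1 + 0) + 2)) = 2*(13 + 5*(-4 + 1 + 2)) = 2*(13 + 5*(-1)) = 2*(13 - 5) = 2*8 = 16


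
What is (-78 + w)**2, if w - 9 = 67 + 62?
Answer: 3600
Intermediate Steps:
w = 138 (w = 9 + (67 + 62) = 9 + 129 = 138)
(-78 + w)**2 = (-78 + 138)**2 = 60**2 = 3600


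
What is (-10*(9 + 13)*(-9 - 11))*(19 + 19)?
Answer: 167200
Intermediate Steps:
(-10*(9 + 13)*(-9 - 11))*(19 + 19) = -220*(-20)*38 = -10*(-440)*38 = 4400*38 = 167200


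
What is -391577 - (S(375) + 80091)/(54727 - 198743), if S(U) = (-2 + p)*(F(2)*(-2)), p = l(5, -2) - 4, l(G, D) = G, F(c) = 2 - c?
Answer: -56393273141/144016 ≈ -3.9158e+5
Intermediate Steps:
p = 1 (p = 5 - 4 = 1)
S(U) = 0 (S(U) = (-2 + 1)*((2 - 1*2)*(-2)) = -(2 - 2)*(-2) = -0*(-2) = -1*0 = 0)
-391577 - (S(375) + 80091)/(54727 - 198743) = -391577 - (0 + 80091)/(54727 - 198743) = -391577 - 80091/(-144016) = -391577 - 80091*(-1)/144016 = -391577 - 1*(-80091/144016) = -391577 + 80091/144016 = -56393273141/144016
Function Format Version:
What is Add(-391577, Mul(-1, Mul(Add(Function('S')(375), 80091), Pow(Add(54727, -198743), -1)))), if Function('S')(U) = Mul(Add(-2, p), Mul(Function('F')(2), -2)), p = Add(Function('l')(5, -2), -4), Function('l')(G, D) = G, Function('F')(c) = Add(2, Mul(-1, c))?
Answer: Rational(-56393273141, 144016) ≈ -3.9158e+5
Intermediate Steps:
p = 1 (p = Add(5, -4) = 1)
Function('S')(U) = 0 (Function('S')(U) = Mul(Add(-2, 1), Mul(Add(2, Mul(-1, 2)), -2)) = Mul(-1, Mul(Add(2, -2), -2)) = Mul(-1, Mul(0, -2)) = Mul(-1, 0) = 0)
Add(-391577, Mul(-1, Mul(Add(Function('S')(375), 80091), Pow(Add(54727, -198743), -1)))) = Add(-391577, Mul(-1, Mul(Add(0, 80091), Pow(Add(54727, -198743), -1)))) = Add(-391577, Mul(-1, Mul(80091, Pow(-144016, -1)))) = Add(-391577, Mul(-1, Mul(80091, Rational(-1, 144016)))) = Add(-391577, Mul(-1, Rational(-80091, 144016))) = Add(-391577, Rational(80091, 144016)) = Rational(-56393273141, 144016)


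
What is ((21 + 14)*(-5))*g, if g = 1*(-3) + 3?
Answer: 0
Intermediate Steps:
g = 0 (g = -3 + 3 = 0)
((21 + 14)*(-5))*g = ((21 + 14)*(-5))*0 = (35*(-5))*0 = -175*0 = 0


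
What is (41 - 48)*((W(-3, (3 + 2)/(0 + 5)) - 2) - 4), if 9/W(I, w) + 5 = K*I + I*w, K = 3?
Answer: 777/17 ≈ 45.706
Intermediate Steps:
W(I, w) = 9/(-5 + 3*I + I*w) (W(I, w) = 9/(-5 + (3*I + I*w)) = 9/(-5 + 3*I + I*w))
(41 - 48)*((W(-3, (3 + 2)/(0 + 5)) - 2) - 4) = (41 - 48)*((9/(-5 + 3*(-3) - 3*(3 + 2)/(0 + 5)) - 2) - 4) = -7*((9/(-5 - 9 - 15/5) - 2) - 4) = -7*((9/(-5 - 9 - 3*1) - 2) - 4) = -7*((9/(-5 - 9 - 3) - 2) - 4) = -7*((9/(-17) - 2) - 4) = -7*((9*(-1/17) - 2) - 4) = -7*((-9/17 - 2) - 4) = -7*(-43/17 - 4) = -7*(-111/17) = 777/17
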